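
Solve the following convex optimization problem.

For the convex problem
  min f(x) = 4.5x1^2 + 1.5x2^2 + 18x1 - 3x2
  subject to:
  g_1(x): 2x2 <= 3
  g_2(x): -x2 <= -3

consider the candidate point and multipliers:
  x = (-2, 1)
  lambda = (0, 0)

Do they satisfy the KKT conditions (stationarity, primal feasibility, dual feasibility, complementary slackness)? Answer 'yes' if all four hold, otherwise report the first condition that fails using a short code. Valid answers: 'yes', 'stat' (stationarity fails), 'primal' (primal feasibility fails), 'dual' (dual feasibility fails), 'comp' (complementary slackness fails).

Gradient of f: grad f(x) = Q x + c = (0, 0)
Constraint values g_i(x) = a_i^T x - b_i:
  g_1((-2, 1)) = -1
  g_2((-2, 1)) = 2
Stationarity residual: grad f(x) + sum_i lambda_i a_i = (0, 0)
  -> stationarity OK
Primal feasibility (all g_i <= 0): FAILS
Dual feasibility (all lambda_i >= 0): OK
Complementary slackness (lambda_i * g_i(x) = 0 for all i): OK

Verdict: the first failing condition is primal_feasibility -> primal.

primal


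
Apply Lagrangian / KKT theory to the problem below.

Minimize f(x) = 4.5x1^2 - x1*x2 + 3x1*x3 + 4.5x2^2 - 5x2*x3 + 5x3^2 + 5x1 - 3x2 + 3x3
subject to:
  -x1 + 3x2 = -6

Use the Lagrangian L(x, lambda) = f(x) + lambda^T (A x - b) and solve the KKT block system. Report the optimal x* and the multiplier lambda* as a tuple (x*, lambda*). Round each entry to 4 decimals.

Form the Lagrangian:
  L(x, lambda) = (1/2) x^T Q x + c^T x + lambda^T (A x - b)
Stationarity (grad_x L = 0): Q x + c + A^T lambda = 0.
Primal feasibility: A x = b.

This gives the KKT block system:
  [ Q   A^T ] [ x     ]   [-c ]
  [ A    0  ] [ lambda ] = [ b ]

Solving the linear system:
  x*      = (0.1893, -1.9369, -1.3252)
  lambda* = (4.665)
  f(x*)   = 15.3859

x* = (0.1893, -1.9369, -1.3252), lambda* = (4.665)


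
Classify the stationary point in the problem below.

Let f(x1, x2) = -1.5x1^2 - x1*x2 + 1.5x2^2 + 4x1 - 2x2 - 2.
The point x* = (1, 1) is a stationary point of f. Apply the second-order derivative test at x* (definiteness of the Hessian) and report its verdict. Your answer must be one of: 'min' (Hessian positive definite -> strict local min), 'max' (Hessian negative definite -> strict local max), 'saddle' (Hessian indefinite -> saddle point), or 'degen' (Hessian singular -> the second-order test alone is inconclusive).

Compute the Hessian H = grad^2 f:
  H = [[-3, -1], [-1, 3]]
Verify stationarity: grad f(x*) = H x* + g = (0, 0).
Eigenvalues of H: -3.1623, 3.1623.
Eigenvalues have mixed signs, so H is indefinite -> x* is a saddle point.

saddle


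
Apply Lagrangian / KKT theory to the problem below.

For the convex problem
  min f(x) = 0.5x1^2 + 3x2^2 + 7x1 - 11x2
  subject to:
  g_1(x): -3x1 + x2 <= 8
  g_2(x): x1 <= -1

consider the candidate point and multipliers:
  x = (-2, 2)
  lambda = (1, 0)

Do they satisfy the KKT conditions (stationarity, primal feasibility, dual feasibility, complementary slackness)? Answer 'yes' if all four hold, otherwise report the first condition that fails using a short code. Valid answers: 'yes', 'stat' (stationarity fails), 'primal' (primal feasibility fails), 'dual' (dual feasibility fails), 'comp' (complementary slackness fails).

Gradient of f: grad f(x) = Q x + c = (5, 1)
Constraint values g_i(x) = a_i^T x - b_i:
  g_1((-2, 2)) = 0
  g_2((-2, 2)) = -1
Stationarity residual: grad f(x) + sum_i lambda_i a_i = (2, 2)
  -> stationarity FAILS
Primal feasibility (all g_i <= 0): OK
Dual feasibility (all lambda_i >= 0): OK
Complementary slackness (lambda_i * g_i(x) = 0 for all i): OK

Verdict: the first failing condition is stationarity -> stat.

stat


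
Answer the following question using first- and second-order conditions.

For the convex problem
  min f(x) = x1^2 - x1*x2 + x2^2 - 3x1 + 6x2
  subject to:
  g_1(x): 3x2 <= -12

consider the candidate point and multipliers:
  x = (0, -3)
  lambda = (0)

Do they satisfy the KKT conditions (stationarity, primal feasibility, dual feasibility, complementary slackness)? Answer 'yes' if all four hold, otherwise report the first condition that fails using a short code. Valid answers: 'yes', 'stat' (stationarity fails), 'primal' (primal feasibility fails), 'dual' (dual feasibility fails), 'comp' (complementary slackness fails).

Gradient of f: grad f(x) = Q x + c = (0, 0)
Constraint values g_i(x) = a_i^T x - b_i:
  g_1((0, -3)) = 3
Stationarity residual: grad f(x) + sum_i lambda_i a_i = (0, 0)
  -> stationarity OK
Primal feasibility (all g_i <= 0): FAILS
Dual feasibility (all lambda_i >= 0): OK
Complementary slackness (lambda_i * g_i(x) = 0 for all i): OK

Verdict: the first failing condition is primal_feasibility -> primal.

primal


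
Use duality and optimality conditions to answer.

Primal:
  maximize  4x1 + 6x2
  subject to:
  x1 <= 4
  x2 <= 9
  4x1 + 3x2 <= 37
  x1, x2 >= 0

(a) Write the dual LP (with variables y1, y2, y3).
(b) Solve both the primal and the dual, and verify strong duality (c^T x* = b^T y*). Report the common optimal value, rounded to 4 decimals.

The standard primal-dual pair for 'max c^T x s.t. A x <= b, x >= 0' is:
  Dual:  min b^T y  s.t.  A^T y >= c,  y >= 0.

So the dual LP is:
  minimize  4y1 + 9y2 + 37y3
  subject to:
    y1 + 4y3 >= 4
    y2 + 3y3 >= 6
    y1, y2, y3 >= 0

Solving the primal: x* = (2.5, 9).
  primal value c^T x* = 64.
Solving the dual: y* = (0, 3, 1).
  dual value b^T y* = 64.
Strong duality: c^T x* = b^T y*. Confirmed.

64


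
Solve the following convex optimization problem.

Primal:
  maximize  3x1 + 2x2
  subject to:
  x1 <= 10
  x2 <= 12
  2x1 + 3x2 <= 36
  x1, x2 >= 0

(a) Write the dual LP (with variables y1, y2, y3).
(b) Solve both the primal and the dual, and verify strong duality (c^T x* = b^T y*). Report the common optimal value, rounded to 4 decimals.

The standard primal-dual pair for 'max c^T x s.t. A x <= b, x >= 0' is:
  Dual:  min b^T y  s.t.  A^T y >= c,  y >= 0.

So the dual LP is:
  minimize  10y1 + 12y2 + 36y3
  subject to:
    y1 + 2y3 >= 3
    y2 + 3y3 >= 2
    y1, y2, y3 >= 0

Solving the primal: x* = (10, 5.3333).
  primal value c^T x* = 40.6667.
Solving the dual: y* = (1.6667, 0, 0.6667).
  dual value b^T y* = 40.6667.
Strong duality: c^T x* = b^T y*. Confirmed.

40.6667


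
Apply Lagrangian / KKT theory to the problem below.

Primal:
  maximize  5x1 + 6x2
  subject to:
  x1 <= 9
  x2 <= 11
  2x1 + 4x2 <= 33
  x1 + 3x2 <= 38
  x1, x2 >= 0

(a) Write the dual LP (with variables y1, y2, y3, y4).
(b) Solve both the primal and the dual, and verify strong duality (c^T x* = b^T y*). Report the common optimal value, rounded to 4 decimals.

The standard primal-dual pair for 'max c^T x s.t. A x <= b, x >= 0' is:
  Dual:  min b^T y  s.t.  A^T y >= c,  y >= 0.

So the dual LP is:
  minimize  9y1 + 11y2 + 33y3 + 38y4
  subject to:
    y1 + 2y3 + y4 >= 5
    y2 + 4y3 + 3y4 >= 6
    y1, y2, y3, y4 >= 0

Solving the primal: x* = (9, 3.75).
  primal value c^T x* = 67.5.
Solving the dual: y* = (2, 0, 1.5, 0).
  dual value b^T y* = 67.5.
Strong duality: c^T x* = b^T y*. Confirmed.

67.5


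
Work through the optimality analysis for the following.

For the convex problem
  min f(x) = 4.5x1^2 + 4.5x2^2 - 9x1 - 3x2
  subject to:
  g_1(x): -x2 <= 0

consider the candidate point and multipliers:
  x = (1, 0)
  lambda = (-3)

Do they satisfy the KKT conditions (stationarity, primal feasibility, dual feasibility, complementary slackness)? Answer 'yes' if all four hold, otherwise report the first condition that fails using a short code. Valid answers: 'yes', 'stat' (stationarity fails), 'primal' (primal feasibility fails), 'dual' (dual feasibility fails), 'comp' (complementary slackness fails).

Gradient of f: grad f(x) = Q x + c = (0, -3)
Constraint values g_i(x) = a_i^T x - b_i:
  g_1((1, 0)) = 0
Stationarity residual: grad f(x) + sum_i lambda_i a_i = (0, 0)
  -> stationarity OK
Primal feasibility (all g_i <= 0): OK
Dual feasibility (all lambda_i >= 0): FAILS
Complementary slackness (lambda_i * g_i(x) = 0 for all i): OK

Verdict: the first failing condition is dual_feasibility -> dual.

dual


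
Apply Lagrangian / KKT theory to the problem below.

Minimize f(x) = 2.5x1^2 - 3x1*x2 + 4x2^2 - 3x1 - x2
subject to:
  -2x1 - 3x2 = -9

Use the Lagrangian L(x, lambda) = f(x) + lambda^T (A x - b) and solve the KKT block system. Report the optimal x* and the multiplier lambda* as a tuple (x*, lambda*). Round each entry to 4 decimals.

Form the Lagrangian:
  L(x, lambda) = (1/2) x^T Q x + c^T x + lambda^T (A x - b)
Stationarity (grad_x L = 0): Q x + c + A^T lambda = 0.
Primal feasibility: A x = b.

This gives the KKT block system:
  [ Q   A^T ] [ x     ]   [-c ]
  [ A    0  ] [ lambda ] = [ b ]

Solving the linear system:
  x*      = (2.177, 1.5487)
  lambda* = (1.6195)
  f(x*)   = 3.2478

x* = (2.177, 1.5487), lambda* = (1.6195)


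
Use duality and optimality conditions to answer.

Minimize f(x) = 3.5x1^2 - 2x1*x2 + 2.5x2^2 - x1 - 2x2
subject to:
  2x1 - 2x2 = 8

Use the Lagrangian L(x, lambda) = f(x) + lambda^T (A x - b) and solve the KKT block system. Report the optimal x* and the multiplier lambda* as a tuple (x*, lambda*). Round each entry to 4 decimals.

Form the Lagrangian:
  L(x, lambda) = (1/2) x^T Q x + c^T x + lambda^T (A x - b)
Stationarity (grad_x L = 0): Q x + c + A^T lambda = 0.
Primal feasibility: A x = b.

This gives the KKT block system:
  [ Q   A^T ] [ x     ]   [-c ]
  [ A    0  ] [ lambda ] = [ b ]

Solving the linear system:
  x*      = (1.875, -2.125)
  lambda* = (-8.1875)
  f(x*)   = 33.9375

x* = (1.875, -2.125), lambda* = (-8.1875)


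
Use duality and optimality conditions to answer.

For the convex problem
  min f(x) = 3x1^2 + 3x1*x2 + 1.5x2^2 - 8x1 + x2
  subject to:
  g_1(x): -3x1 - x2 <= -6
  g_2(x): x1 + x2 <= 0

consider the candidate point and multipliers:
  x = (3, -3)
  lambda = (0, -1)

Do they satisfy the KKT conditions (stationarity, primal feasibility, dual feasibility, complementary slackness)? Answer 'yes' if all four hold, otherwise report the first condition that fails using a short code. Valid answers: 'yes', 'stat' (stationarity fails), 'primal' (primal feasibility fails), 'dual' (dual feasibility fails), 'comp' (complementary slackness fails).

Gradient of f: grad f(x) = Q x + c = (1, 1)
Constraint values g_i(x) = a_i^T x - b_i:
  g_1((3, -3)) = 0
  g_2((3, -3)) = 0
Stationarity residual: grad f(x) + sum_i lambda_i a_i = (0, 0)
  -> stationarity OK
Primal feasibility (all g_i <= 0): OK
Dual feasibility (all lambda_i >= 0): FAILS
Complementary slackness (lambda_i * g_i(x) = 0 for all i): OK

Verdict: the first failing condition is dual_feasibility -> dual.

dual


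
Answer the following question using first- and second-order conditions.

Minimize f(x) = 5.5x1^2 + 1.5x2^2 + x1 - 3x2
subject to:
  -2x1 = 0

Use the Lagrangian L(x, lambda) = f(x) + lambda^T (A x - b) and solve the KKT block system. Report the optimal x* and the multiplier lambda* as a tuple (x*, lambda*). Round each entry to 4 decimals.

Form the Lagrangian:
  L(x, lambda) = (1/2) x^T Q x + c^T x + lambda^T (A x - b)
Stationarity (grad_x L = 0): Q x + c + A^T lambda = 0.
Primal feasibility: A x = b.

This gives the KKT block system:
  [ Q   A^T ] [ x     ]   [-c ]
  [ A    0  ] [ lambda ] = [ b ]

Solving the linear system:
  x*      = (0, 1)
  lambda* = (0.5)
  f(x*)   = -1.5

x* = (0, 1), lambda* = (0.5)


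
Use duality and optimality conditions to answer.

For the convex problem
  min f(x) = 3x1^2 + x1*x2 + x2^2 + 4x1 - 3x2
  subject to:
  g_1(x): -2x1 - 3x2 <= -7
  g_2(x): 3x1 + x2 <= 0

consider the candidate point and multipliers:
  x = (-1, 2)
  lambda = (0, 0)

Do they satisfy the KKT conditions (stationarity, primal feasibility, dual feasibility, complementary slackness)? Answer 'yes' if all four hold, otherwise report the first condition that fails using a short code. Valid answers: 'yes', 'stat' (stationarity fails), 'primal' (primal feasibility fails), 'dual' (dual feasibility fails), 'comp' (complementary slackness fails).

Gradient of f: grad f(x) = Q x + c = (0, 0)
Constraint values g_i(x) = a_i^T x - b_i:
  g_1((-1, 2)) = 3
  g_2((-1, 2)) = -1
Stationarity residual: grad f(x) + sum_i lambda_i a_i = (0, 0)
  -> stationarity OK
Primal feasibility (all g_i <= 0): FAILS
Dual feasibility (all lambda_i >= 0): OK
Complementary slackness (lambda_i * g_i(x) = 0 for all i): OK

Verdict: the first failing condition is primal_feasibility -> primal.

primal


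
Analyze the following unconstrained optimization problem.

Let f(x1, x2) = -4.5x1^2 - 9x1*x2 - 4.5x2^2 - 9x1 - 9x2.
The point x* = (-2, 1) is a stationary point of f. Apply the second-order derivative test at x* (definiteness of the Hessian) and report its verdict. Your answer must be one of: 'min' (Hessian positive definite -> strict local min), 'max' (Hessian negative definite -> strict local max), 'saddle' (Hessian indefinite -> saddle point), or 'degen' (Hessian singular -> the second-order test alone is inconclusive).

Compute the Hessian H = grad^2 f:
  H = [[-9, -9], [-9, -9]]
Verify stationarity: grad f(x*) = H x* + g = (0, 0).
Eigenvalues of H: -18, 0.
H has a zero eigenvalue (singular; negative semidefinite but not definite), so H is neither positive definite, negative definite, nor indefinite. The second-order test alone is inconclusive -> degen.
(Indeed, f is constant along the null direction of H through x*, so x* is not a strict local extremum.)

degen


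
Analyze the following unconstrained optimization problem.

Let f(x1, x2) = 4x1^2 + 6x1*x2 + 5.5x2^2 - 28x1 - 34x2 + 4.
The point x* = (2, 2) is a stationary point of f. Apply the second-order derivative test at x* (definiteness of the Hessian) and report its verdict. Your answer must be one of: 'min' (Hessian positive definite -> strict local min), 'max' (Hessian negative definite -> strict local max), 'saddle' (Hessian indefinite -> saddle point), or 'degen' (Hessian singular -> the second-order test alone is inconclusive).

Compute the Hessian H = grad^2 f:
  H = [[8, 6], [6, 11]]
Verify stationarity: grad f(x*) = H x* + g = (0, 0).
Eigenvalues of H: 3.3153, 15.6847.
Both eigenvalues > 0, so H is positive definite -> x* is a strict local min.

min


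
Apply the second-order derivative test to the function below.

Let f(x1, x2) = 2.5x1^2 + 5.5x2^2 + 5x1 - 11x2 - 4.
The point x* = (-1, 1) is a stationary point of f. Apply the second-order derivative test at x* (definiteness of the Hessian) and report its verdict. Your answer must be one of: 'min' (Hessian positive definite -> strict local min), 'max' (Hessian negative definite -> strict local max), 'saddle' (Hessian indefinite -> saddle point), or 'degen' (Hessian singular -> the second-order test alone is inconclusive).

Compute the Hessian H = grad^2 f:
  H = [[5, 0], [0, 11]]
Verify stationarity: grad f(x*) = H x* + g = (0, 0).
Eigenvalues of H: 5, 11.
Both eigenvalues > 0, so H is positive definite -> x* is a strict local min.

min


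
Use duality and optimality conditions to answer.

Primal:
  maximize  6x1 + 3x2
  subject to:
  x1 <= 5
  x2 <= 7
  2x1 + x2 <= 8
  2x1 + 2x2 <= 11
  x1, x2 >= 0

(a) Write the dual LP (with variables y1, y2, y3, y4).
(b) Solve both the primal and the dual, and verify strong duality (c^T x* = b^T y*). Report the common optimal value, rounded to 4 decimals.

The standard primal-dual pair for 'max c^T x s.t. A x <= b, x >= 0' is:
  Dual:  min b^T y  s.t.  A^T y >= c,  y >= 0.

So the dual LP is:
  minimize  5y1 + 7y2 + 8y3 + 11y4
  subject to:
    y1 + 2y3 + 2y4 >= 6
    y2 + y3 + 2y4 >= 3
    y1, y2, y3, y4 >= 0

Solving the primal: x* = (4, 0).
  primal value c^T x* = 24.
Solving the dual: y* = (0, 0, 3, 0).
  dual value b^T y* = 24.
Strong duality: c^T x* = b^T y*. Confirmed.

24


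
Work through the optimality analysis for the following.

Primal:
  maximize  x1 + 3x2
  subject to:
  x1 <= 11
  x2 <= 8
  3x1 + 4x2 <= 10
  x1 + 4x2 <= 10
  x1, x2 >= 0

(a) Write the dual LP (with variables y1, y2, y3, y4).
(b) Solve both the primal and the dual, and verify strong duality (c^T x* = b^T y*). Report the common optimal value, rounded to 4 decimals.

The standard primal-dual pair for 'max c^T x s.t. A x <= b, x >= 0' is:
  Dual:  min b^T y  s.t.  A^T y >= c,  y >= 0.

So the dual LP is:
  minimize  11y1 + 8y2 + 10y3 + 10y4
  subject to:
    y1 + 3y3 + y4 >= 1
    y2 + 4y3 + 4y4 >= 3
    y1, y2, y3, y4 >= 0

Solving the primal: x* = (0, 2.5).
  primal value c^T x* = 7.5.
Solving the dual: y* = (0, 0, 0.125, 0.625).
  dual value b^T y* = 7.5.
Strong duality: c^T x* = b^T y*. Confirmed.

7.5


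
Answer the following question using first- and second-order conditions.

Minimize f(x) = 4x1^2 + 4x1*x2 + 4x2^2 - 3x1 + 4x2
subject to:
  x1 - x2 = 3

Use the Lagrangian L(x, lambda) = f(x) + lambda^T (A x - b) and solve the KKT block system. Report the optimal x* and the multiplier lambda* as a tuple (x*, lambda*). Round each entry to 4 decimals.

Form the Lagrangian:
  L(x, lambda) = (1/2) x^T Q x + c^T x + lambda^T (A x - b)
Stationarity (grad_x L = 0): Q x + c + A^T lambda = 0.
Primal feasibility: A x = b.

This gives the KKT block system:
  [ Q   A^T ] [ x     ]   [-c ]
  [ A    0  ] [ lambda ] = [ b ]

Solving the linear system:
  x*      = (1.4583, -1.5417)
  lambda* = (-2.5)
  f(x*)   = -1.5208

x* = (1.4583, -1.5417), lambda* = (-2.5)


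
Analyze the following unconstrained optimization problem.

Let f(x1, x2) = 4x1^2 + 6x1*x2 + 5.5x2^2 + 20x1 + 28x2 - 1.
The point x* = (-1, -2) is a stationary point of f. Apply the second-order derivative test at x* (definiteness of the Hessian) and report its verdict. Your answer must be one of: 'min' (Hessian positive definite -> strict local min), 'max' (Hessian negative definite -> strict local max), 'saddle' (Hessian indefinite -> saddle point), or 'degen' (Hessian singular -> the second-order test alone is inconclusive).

Compute the Hessian H = grad^2 f:
  H = [[8, 6], [6, 11]]
Verify stationarity: grad f(x*) = H x* + g = (0, 0).
Eigenvalues of H: 3.3153, 15.6847.
Both eigenvalues > 0, so H is positive definite -> x* is a strict local min.

min


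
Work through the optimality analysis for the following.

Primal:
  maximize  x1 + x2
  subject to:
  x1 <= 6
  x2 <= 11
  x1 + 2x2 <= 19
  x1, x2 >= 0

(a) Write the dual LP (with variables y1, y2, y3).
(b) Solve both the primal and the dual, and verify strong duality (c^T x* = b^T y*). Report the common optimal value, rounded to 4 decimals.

The standard primal-dual pair for 'max c^T x s.t. A x <= b, x >= 0' is:
  Dual:  min b^T y  s.t.  A^T y >= c,  y >= 0.

So the dual LP is:
  minimize  6y1 + 11y2 + 19y3
  subject to:
    y1 + y3 >= 1
    y2 + 2y3 >= 1
    y1, y2, y3 >= 0

Solving the primal: x* = (6, 6.5).
  primal value c^T x* = 12.5.
Solving the dual: y* = (0.5, 0, 0.5).
  dual value b^T y* = 12.5.
Strong duality: c^T x* = b^T y*. Confirmed.

12.5


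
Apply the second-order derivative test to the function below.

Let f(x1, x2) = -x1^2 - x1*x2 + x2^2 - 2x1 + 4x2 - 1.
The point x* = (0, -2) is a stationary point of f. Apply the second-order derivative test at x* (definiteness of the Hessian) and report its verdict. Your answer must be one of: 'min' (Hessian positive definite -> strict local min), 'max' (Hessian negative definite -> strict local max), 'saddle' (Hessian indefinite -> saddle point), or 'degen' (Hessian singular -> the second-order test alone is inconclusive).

Compute the Hessian H = grad^2 f:
  H = [[-2, -1], [-1, 2]]
Verify stationarity: grad f(x*) = H x* + g = (0, 0).
Eigenvalues of H: -2.2361, 2.2361.
Eigenvalues have mixed signs, so H is indefinite -> x* is a saddle point.

saddle


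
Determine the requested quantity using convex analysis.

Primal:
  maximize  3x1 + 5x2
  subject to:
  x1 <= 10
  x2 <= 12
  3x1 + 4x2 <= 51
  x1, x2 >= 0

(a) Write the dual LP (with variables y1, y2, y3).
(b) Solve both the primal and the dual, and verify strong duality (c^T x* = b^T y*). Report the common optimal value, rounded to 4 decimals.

The standard primal-dual pair for 'max c^T x s.t. A x <= b, x >= 0' is:
  Dual:  min b^T y  s.t.  A^T y >= c,  y >= 0.

So the dual LP is:
  minimize  10y1 + 12y2 + 51y3
  subject to:
    y1 + 3y3 >= 3
    y2 + 4y3 >= 5
    y1, y2, y3 >= 0

Solving the primal: x* = (1, 12).
  primal value c^T x* = 63.
Solving the dual: y* = (0, 1, 1).
  dual value b^T y* = 63.
Strong duality: c^T x* = b^T y*. Confirmed.

63


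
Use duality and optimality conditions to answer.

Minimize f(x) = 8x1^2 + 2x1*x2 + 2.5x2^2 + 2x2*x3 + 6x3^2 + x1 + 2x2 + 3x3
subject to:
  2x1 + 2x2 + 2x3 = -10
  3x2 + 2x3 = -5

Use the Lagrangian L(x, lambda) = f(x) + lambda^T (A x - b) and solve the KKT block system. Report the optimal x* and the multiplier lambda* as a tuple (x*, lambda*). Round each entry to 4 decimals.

Form the Lagrangian:
  L(x, lambda) = (1/2) x^T Q x + c^T x + lambda^T (A x - b)
Stationarity (grad_x L = 0): Q x + c + A^T lambda = 0.
Primal feasibility: A x = b.

This gives the KKT block system:
  [ Q   A^T ] [ x     ]   [-c ]
  [ A    0  ] [ lambda ] = [ b ]

Solving the linear system:
  x*      = (-2.7031, -0.4062, -1.8906)
  lambda* = (21.5313, -11.2813)
  f(x*)   = 74.8594

x* = (-2.7031, -0.4062, -1.8906), lambda* = (21.5313, -11.2813)


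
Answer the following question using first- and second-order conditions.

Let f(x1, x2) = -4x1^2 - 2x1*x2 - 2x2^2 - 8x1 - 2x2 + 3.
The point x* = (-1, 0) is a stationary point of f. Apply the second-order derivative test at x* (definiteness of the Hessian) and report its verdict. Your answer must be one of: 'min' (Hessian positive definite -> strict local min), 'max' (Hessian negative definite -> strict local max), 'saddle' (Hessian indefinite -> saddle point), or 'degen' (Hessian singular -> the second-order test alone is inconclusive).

Compute the Hessian H = grad^2 f:
  H = [[-8, -2], [-2, -4]]
Verify stationarity: grad f(x*) = H x* + g = (0, 0).
Eigenvalues of H: -8.8284, -3.1716.
Both eigenvalues < 0, so H is negative definite -> x* is a strict local max.

max


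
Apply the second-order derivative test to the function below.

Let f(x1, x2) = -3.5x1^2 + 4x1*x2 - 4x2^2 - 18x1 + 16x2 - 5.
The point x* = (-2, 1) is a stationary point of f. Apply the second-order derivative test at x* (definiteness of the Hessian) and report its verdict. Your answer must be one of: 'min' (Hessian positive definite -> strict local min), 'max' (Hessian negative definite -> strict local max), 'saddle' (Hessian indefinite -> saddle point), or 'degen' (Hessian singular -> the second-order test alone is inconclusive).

Compute the Hessian H = grad^2 f:
  H = [[-7, 4], [4, -8]]
Verify stationarity: grad f(x*) = H x* + g = (0, 0).
Eigenvalues of H: -11.5311, -3.4689.
Both eigenvalues < 0, so H is negative definite -> x* is a strict local max.

max


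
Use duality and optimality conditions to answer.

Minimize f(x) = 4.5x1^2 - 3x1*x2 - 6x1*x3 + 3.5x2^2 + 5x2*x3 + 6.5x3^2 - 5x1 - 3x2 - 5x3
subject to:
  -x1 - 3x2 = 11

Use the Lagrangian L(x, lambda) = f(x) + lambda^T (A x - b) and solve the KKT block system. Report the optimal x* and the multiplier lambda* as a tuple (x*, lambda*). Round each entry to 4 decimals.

Form the Lagrangian:
  L(x, lambda) = (1/2) x^T Q x + c^T x + lambda^T (A x - b)
Stationarity (grad_x L = 0): Q x + c + A^T lambda = 0.
Primal feasibility: A x = b.

This gives the KKT block system:
  [ Q   A^T ] [ x     ]   [-c ]
  [ A    0  ] [ lambda ] = [ b ]

Solving the linear system:
  x*      = (-0.2473, -3.5842, 1.649)
  lambda* = (-6.3675)
  f(x*)   = 36.8934

x* = (-0.2473, -3.5842, 1.649), lambda* = (-6.3675)


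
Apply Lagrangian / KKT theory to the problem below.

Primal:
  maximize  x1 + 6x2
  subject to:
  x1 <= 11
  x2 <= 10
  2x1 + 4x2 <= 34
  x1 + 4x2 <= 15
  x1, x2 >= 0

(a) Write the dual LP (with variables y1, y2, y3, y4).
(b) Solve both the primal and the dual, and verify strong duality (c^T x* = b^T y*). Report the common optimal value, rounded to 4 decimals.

The standard primal-dual pair for 'max c^T x s.t. A x <= b, x >= 0' is:
  Dual:  min b^T y  s.t.  A^T y >= c,  y >= 0.

So the dual LP is:
  minimize  11y1 + 10y2 + 34y3 + 15y4
  subject to:
    y1 + 2y3 + y4 >= 1
    y2 + 4y3 + 4y4 >= 6
    y1, y2, y3, y4 >= 0

Solving the primal: x* = (0, 3.75).
  primal value c^T x* = 22.5.
Solving the dual: y* = (0, 0, 0, 1.5).
  dual value b^T y* = 22.5.
Strong duality: c^T x* = b^T y*. Confirmed.

22.5


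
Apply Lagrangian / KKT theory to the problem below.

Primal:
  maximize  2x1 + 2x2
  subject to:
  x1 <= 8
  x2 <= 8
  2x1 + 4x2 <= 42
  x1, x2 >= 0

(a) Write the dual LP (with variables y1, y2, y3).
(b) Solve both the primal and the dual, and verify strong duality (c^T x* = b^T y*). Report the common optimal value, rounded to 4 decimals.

The standard primal-dual pair for 'max c^T x s.t. A x <= b, x >= 0' is:
  Dual:  min b^T y  s.t.  A^T y >= c,  y >= 0.

So the dual LP is:
  minimize  8y1 + 8y2 + 42y3
  subject to:
    y1 + 2y3 >= 2
    y2 + 4y3 >= 2
    y1, y2, y3 >= 0

Solving the primal: x* = (8, 6.5).
  primal value c^T x* = 29.
Solving the dual: y* = (1, 0, 0.5).
  dual value b^T y* = 29.
Strong duality: c^T x* = b^T y*. Confirmed.

29


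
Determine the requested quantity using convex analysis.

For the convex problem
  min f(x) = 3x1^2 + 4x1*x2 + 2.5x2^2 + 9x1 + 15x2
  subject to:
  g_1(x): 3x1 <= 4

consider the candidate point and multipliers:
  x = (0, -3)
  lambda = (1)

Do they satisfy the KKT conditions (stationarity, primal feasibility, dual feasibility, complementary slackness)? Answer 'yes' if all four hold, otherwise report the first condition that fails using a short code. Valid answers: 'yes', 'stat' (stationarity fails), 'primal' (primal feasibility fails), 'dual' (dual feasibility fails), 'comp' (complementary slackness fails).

Gradient of f: grad f(x) = Q x + c = (-3, 0)
Constraint values g_i(x) = a_i^T x - b_i:
  g_1((0, -3)) = -4
Stationarity residual: grad f(x) + sum_i lambda_i a_i = (0, 0)
  -> stationarity OK
Primal feasibility (all g_i <= 0): OK
Dual feasibility (all lambda_i >= 0): OK
Complementary slackness (lambda_i * g_i(x) = 0 for all i): FAILS

Verdict: the first failing condition is complementary_slackness -> comp.

comp


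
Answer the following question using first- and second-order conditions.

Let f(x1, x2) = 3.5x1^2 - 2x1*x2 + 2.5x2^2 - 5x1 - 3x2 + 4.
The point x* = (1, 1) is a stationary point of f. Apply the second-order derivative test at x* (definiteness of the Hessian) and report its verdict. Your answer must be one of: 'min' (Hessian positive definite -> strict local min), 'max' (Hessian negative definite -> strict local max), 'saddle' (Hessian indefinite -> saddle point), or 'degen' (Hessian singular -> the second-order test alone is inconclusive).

Compute the Hessian H = grad^2 f:
  H = [[7, -2], [-2, 5]]
Verify stationarity: grad f(x*) = H x* + g = (0, 0).
Eigenvalues of H: 3.7639, 8.2361.
Both eigenvalues > 0, so H is positive definite -> x* is a strict local min.

min


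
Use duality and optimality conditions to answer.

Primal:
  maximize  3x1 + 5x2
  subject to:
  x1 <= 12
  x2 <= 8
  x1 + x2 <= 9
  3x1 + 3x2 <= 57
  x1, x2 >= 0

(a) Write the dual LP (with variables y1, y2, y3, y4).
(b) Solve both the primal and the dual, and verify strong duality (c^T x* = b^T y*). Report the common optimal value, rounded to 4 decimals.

The standard primal-dual pair for 'max c^T x s.t. A x <= b, x >= 0' is:
  Dual:  min b^T y  s.t.  A^T y >= c,  y >= 0.

So the dual LP is:
  minimize  12y1 + 8y2 + 9y3 + 57y4
  subject to:
    y1 + y3 + 3y4 >= 3
    y2 + y3 + 3y4 >= 5
    y1, y2, y3, y4 >= 0

Solving the primal: x* = (1, 8).
  primal value c^T x* = 43.
Solving the dual: y* = (0, 2, 3, 0).
  dual value b^T y* = 43.
Strong duality: c^T x* = b^T y*. Confirmed.

43


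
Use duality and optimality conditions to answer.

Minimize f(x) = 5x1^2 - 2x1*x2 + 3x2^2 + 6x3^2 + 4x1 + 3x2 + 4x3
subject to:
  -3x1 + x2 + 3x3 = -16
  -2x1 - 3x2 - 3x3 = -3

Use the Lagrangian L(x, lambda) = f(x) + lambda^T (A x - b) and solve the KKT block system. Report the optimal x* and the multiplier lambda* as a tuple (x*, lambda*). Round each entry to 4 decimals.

Form the Lagrangian:
  L(x, lambda) = (1/2) x^T Q x + c^T x + lambda^T (A x - b)
Stationarity (grad_x L = 0): Q x + c + A^T lambda = 0.
Primal feasibility: A x = b.

This gives the KKT block system:
  [ Q   A^T ] [ x     ]   [-c ]
  [ A    0  ] [ lambda ] = [ b ]

Solving the linear system:
  x*      = (3.523, 0.6925, -2.0412)
  lambda* = (10.3015, 3.4702)
  f(x*)   = 91.62

x* = (3.523, 0.6925, -2.0412), lambda* = (10.3015, 3.4702)


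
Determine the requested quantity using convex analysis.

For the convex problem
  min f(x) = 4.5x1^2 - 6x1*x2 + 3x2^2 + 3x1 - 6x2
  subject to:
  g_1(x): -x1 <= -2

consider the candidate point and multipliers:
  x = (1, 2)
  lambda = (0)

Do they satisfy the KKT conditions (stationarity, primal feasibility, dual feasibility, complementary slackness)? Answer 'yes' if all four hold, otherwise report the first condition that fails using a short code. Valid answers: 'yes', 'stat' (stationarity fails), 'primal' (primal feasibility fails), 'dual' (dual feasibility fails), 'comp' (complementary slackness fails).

Gradient of f: grad f(x) = Q x + c = (0, 0)
Constraint values g_i(x) = a_i^T x - b_i:
  g_1((1, 2)) = 1
Stationarity residual: grad f(x) + sum_i lambda_i a_i = (0, 0)
  -> stationarity OK
Primal feasibility (all g_i <= 0): FAILS
Dual feasibility (all lambda_i >= 0): OK
Complementary slackness (lambda_i * g_i(x) = 0 for all i): OK

Verdict: the first failing condition is primal_feasibility -> primal.

primal


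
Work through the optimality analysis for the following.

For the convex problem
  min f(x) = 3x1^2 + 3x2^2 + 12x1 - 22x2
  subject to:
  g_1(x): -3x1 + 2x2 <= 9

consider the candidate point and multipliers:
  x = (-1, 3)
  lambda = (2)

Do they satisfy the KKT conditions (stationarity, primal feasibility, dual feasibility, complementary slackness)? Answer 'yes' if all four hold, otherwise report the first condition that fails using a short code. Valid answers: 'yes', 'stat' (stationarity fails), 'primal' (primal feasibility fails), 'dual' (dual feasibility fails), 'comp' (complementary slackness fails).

Gradient of f: grad f(x) = Q x + c = (6, -4)
Constraint values g_i(x) = a_i^T x - b_i:
  g_1((-1, 3)) = 0
Stationarity residual: grad f(x) + sum_i lambda_i a_i = (0, 0)
  -> stationarity OK
Primal feasibility (all g_i <= 0): OK
Dual feasibility (all lambda_i >= 0): OK
Complementary slackness (lambda_i * g_i(x) = 0 for all i): OK

Verdict: yes, KKT holds.

yes


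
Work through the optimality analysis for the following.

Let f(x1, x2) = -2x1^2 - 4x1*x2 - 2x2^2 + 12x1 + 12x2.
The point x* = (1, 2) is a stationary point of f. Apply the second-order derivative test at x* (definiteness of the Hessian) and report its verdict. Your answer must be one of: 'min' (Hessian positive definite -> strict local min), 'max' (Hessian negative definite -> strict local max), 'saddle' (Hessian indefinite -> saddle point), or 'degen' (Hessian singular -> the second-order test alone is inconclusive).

Compute the Hessian H = grad^2 f:
  H = [[-4, -4], [-4, -4]]
Verify stationarity: grad f(x*) = H x* + g = (0, 0).
Eigenvalues of H: -8, 0.
H has a zero eigenvalue (singular; negative semidefinite but not definite), so H is neither positive definite, negative definite, nor indefinite. The second-order test alone is inconclusive -> degen.
(Indeed, f is constant along the null direction of H through x*, so x* is not a strict local extremum.)

degen


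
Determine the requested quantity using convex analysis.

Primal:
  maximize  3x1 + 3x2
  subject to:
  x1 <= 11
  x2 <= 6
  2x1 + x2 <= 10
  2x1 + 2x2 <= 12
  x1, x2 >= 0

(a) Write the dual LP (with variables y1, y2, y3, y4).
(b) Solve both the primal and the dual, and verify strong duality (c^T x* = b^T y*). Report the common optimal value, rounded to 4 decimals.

The standard primal-dual pair for 'max c^T x s.t. A x <= b, x >= 0' is:
  Dual:  min b^T y  s.t.  A^T y >= c,  y >= 0.

So the dual LP is:
  minimize  11y1 + 6y2 + 10y3 + 12y4
  subject to:
    y1 + 2y3 + 2y4 >= 3
    y2 + y3 + 2y4 >= 3
    y1, y2, y3, y4 >= 0

Solving the primal: x* = (4, 2).
  primal value c^T x* = 18.
Solving the dual: y* = (0, 0, 0, 1.5).
  dual value b^T y* = 18.
Strong duality: c^T x* = b^T y*. Confirmed.

18


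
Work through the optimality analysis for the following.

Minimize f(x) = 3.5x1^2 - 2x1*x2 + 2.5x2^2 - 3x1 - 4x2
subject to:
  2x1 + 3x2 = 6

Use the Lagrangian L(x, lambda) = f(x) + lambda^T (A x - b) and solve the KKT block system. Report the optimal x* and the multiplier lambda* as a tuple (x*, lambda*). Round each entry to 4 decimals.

Form the Lagrangian:
  L(x, lambda) = (1/2) x^T Q x + c^T x + lambda^T (A x - b)
Stationarity (grad_x L = 0): Q x + c + A^T lambda = 0.
Primal feasibility: A x = b.

This gives the KKT block system:
  [ Q   A^T ] [ x     ]   [-c ]
  [ A    0  ] [ lambda ] = [ b ]

Solving the linear system:
  x*      = (0.9252, 1.3832)
  lambda* = (-0.3551)
  f(x*)   = -3.0888

x* = (0.9252, 1.3832), lambda* = (-0.3551)


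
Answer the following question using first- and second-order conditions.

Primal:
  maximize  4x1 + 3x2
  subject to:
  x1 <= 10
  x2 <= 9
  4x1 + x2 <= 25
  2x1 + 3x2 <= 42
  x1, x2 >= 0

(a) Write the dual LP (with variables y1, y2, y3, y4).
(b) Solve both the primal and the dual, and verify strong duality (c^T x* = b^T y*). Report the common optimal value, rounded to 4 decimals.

The standard primal-dual pair for 'max c^T x s.t. A x <= b, x >= 0' is:
  Dual:  min b^T y  s.t.  A^T y >= c,  y >= 0.

So the dual LP is:
  minimize  10y1 + 9y2 + 25y3 + 42y4
  subject to:
    y1 + 4y3 + 2y4 >= 4
    y2 + y3 + 3y4 >= 3
    y1, y2, y3, y4 >= 0

Solving the primal: x* = (4, 9).
  primal value c^T x* = 43.
Solving the dual: y* = (0, 2, 1, 0).
  dual value b^T y* = 43.
Strong duality: c^T x* = b^T y*. Confirmed.

43


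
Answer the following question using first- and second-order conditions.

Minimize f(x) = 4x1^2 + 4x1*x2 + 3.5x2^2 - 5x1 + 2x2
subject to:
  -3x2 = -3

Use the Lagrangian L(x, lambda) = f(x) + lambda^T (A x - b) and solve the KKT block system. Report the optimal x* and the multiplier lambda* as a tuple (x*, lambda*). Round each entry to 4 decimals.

Form the Lagrangian:
  L(x, lambda) = (1/2) x^T Q x + c^T x + lambda^T (A x - b)
Stationarity (grad_x L = 0): Q x + c + A^T lambda = 0.
Primal feasibility: A x = b.

This gives the KKT block system:
  [ Q   A^T ] [ x     ]   [-c ]
  [ A    0  ] [ lambda ] = [ b ]

Solving the linear system:
  x*      = (0.125, 1)
  lambda* = (3.1667)
  f(x*)   = 5.4375

x* = (0.125, 1), lambda* = (3.1667)


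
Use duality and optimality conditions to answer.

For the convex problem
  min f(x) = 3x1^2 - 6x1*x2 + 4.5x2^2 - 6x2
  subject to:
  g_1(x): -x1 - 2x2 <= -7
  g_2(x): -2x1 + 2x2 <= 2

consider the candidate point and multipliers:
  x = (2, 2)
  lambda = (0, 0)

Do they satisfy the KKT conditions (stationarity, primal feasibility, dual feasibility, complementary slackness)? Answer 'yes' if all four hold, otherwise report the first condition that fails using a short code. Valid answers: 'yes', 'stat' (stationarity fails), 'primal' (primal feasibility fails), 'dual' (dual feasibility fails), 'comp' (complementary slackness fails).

Gradient of f: grad f(x) = Q x + c = (0, 0)
Constraint values g_i(x) = a_i^T x - b_i:
  g_1((2, 2)) = 1
  g_2((2, 2)) = -2
Stationarity residual: grad f(x) + sum_i lambda_i a_i = (0, 0)
  -> stationarity OK
Primal feasibility (all g_i <= 0): FAILS
Dual feasibility (all lambda_i >= 0): OK
Complementary slackness (lambda_i * g_i(x) = 0 for all i): OK

Verdict: the first failing condition is primal_feasibility -> primal.

primal


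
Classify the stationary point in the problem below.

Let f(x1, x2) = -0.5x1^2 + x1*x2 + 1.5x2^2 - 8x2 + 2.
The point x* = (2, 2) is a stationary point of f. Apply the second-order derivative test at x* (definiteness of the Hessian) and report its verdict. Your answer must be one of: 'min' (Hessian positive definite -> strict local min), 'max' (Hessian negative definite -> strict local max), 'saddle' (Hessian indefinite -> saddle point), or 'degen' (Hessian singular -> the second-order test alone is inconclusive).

Compute the Hessian H = grad^2 f:
  H = [[-1, 1], [1, 3]]
Verify stationarity: grad f(x*) = H x* + g = (0, 0).
Eigenvalues of H: -1.2361, 3.2361.
Eigenvalues have mixed signs, so H is indefinite -> x* is a saddle point.

saddle


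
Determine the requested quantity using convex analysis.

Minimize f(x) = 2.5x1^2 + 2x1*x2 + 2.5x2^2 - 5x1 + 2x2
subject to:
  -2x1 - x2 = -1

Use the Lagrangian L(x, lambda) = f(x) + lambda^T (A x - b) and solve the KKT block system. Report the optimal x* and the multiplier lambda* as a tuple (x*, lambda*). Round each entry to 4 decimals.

Form the Lagrangian:
  L(x, lambda) = (1/2) x^T Q x + c^T x + lambda^T (A x - b)
Stationarity (grad_x L = 0): Q x + c + A^T lambda = 0.
Primal feasibility: A x = b.

This gives the KKT block system:
  [ Q   A^T ] [ x     ]   [-c ]
  [ A    0  ] [ lambda ] = [ b ]

Solving the linear system:
  x*      = (1, -1)
  lambda* = (-1)
  f(x*)   = -4

x* = (1, -1), lambda* = (-1)


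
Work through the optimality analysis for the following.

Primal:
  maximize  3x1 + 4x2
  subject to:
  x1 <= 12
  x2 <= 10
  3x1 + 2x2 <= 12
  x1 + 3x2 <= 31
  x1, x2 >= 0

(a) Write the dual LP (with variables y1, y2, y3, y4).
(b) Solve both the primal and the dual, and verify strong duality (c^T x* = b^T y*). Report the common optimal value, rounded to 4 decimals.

The standard primal-dual pair for 'max c^T x s.t. A x <= b, x >= 0' is:
  Dual:  min b^T y  s.t.  A^T y >= c,  y >= 0.

So the dual LP is:
  minimize  12y1 + 10y2 + 12y3 + 31y4
  subject to:
    y1 + 3y3 + y4 >= 3
    y2 + 2y3 + 3y4 >= 4
    y1, y2, y3, y4 >= 0

Solving the primal: x* = (0, 6).
  primal value c^T x* = 24.
Solving the dual: y* = (0, 0, 2, 0).
  dual value b^T y* = 24.
Strong duality: c^T x* = b^T y*. Confirmed.

24


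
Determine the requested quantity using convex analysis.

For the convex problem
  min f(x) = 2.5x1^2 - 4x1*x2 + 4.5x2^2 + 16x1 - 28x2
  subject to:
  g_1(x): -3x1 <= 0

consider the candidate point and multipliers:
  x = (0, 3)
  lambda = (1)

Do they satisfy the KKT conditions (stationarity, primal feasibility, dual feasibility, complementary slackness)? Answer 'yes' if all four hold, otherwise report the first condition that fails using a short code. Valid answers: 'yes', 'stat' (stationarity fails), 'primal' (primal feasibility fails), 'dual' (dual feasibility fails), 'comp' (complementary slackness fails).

Gradient of f: grad f(x) = Q x + c = (4, -1)
Constraint values g_i(x) = a_i^T x - b_i:
  g_1((0, 3)) = 0
Stationarity residual: grad f(x) + sum_i lambda_i a_i = (1, -1)
  -> stationarity FAILS
Primal feasibility (all g_i <= 0): OK
Dual feasibility (all lambda_i >= 0): OK
Complementary slackness (lambda_i * g_i(x) = 0 for all i): OK

Verdict: the first failing condition is stationarity -> stat.

stat


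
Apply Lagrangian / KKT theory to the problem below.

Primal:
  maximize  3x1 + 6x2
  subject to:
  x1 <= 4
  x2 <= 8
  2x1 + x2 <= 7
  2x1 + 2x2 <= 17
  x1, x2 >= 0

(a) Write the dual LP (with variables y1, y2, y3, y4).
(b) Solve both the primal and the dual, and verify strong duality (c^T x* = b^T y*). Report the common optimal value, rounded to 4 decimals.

The standard primal-dual pair for 'max c^T x s.t. A x <= b, x >= 0' is:
  Dual:  min b^T y  s.t.  A^T y >= c,  y >= 0.

So the dual LP is:
  minimize  4y1 + 8y2 + 7y3 + 17y4
  subject to:
    y1 + 2y3 + 2y4 >= 3
    y2 + y3 + 2y4 >= 6
    y1, y2, y3, y4 >= 0

Solving the primal: x* = (0, 7).
  primal value c^T x* = 42.
Solving the dual: y* = (0, 0, 6, 0).
  dual value b^T y* = 42.
Strong duality: c^T x* = b^T y*. Confirmed.

42


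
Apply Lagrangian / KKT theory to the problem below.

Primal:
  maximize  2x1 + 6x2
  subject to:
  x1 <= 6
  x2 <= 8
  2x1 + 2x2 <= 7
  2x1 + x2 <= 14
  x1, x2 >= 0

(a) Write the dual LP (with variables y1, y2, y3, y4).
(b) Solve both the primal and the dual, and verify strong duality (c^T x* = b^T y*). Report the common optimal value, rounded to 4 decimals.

The standard primal-dual pair for 'max c^T x s.t. A x <= b, x >= 0' is:
  Dual:  min b^T y  s.t.  A^T y >= c,  y >= 0.

So the dual LP is:
  minimize  6y1 + 8y2 + 7y3 + 14y4
  subject to:
    y1 + 2y3 + 2y4 >= 2
    y2 + 2y3 + y4 >= 6
    y1, y2, y3, y4 >= 0

Solving the primal: x* = (0, 3.5).
  primal value c^T x* = 21.
Solving the dual: y* = (0, 0, 3, 0).
  dual value b^T y* = 21.
Strong duality: c^T x* = b^T y*. Confirmed.

21
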